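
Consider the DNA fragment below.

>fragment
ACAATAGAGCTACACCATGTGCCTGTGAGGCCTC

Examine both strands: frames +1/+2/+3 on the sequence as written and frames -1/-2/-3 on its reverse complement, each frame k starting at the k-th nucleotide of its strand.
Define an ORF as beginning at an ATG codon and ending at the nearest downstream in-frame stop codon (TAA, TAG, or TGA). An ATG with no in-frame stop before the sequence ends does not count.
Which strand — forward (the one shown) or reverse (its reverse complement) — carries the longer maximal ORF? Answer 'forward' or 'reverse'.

forward

Reverse complement (5'→3'): GAGGCCTCACAGGCACATGGTGTAGCTCTATTGT
Frame +1: ACA ATA GAG CTA CAC CAT GTG CCT GTG AGG CCT — no ATG→stop ORF.
Frame +2: CAA TAG AGC TAC ACC ATG TGC CTG TGA GGC CTC — ATG at 17, stop TGA at 26 → 12 nt.
Frame +3: AAT AGA GCT ACA CCA TGT GCC TGT GAG GCC — no ATG→stop ORF.
Frame -1: GAG GCC TCA CAG GCA CAT GGT GTA GCT CTA TTG — no ATG→stop ORF.
Frame -2: AGG CCT CAC AGG CAC ATG GTG TAG CTC TAT TGT — ATG at 17, stop TAG at 23 → 9 nt.
Frame -3: GGC CTC ACA GGC ACA TGG TGT AGC TCT ATT — no ATG→stop ORF.
Forward-strand max 12 nt; reverse-strand max 9 nt. The forward strand has the longer ORF.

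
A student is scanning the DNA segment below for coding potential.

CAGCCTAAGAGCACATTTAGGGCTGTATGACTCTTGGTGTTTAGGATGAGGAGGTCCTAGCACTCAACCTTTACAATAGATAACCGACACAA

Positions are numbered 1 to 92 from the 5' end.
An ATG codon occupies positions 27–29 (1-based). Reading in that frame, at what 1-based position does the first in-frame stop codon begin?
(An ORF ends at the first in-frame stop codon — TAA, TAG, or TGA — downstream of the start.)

42

Codons from position 27: ATG (27–29), ACT (30–32), CTT (33–35), GGT (36–38), GTT (39–41), TAG (42–44).
TAG is a stop codon; it begins at position 42.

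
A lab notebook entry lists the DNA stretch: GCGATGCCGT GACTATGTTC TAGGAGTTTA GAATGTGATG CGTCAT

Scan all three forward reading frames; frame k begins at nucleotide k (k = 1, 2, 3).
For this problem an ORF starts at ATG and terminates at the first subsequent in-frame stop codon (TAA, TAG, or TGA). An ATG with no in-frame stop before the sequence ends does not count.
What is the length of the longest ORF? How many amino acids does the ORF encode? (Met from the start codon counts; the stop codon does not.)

2

Frame 1: GCG ATG CCG TGA CTA TGT TCT AGG AGT TTA GAA TGT GAT GCG TCA — ATG at 4, stop TGA at 10 → 9 nt.
Frame 2: CGA TGC CGT GAC TAT GTT CTA GGA GTT TAG AAT GTG ATG CGT CAT — no ATG→stop ORF.
Frame 3: GAT GCC GTG ACT ATG TTC TAG GAG TTT AGA ATG TGA TGC GTC — ATG at 15, stop TAG at 21 → 9 nt; ATG at 33, stop TGA at 36 → 6 nt.
Longest: frame 1, positions 4–12, 9 nt = 3 codons = 2 aa. → 2 amino acids.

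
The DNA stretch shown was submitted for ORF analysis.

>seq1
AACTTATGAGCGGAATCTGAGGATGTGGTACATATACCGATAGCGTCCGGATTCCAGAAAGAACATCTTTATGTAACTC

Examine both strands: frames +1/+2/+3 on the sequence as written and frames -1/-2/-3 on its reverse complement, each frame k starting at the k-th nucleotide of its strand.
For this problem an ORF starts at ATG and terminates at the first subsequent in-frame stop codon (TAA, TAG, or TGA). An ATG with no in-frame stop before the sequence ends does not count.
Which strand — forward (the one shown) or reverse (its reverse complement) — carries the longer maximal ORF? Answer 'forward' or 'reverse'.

reverse

Reverse complement (5'→3'): GAGTTACATAAAGATGTTCTTTCTGGAATCCGGACGCTATCGGTATATGTACCACATCCTCAGATTCCGCTCATAAGTT
Frame +1: AAC TTA TGA GCG GAA TCT GAG GAT GTG GTA CAT ATA CCG ATA GCG TCC GGA TTC CAG AAA GAA CAT CTT TAT GTA ACT — no ATG→stop ORF.
Frame +2: ACT TAT GAG CGG AAT CTG AGG ATG TGG TAC ATA TAC CGA TAG CGT CCG GAT TCC AGA AAG AAC ATC TTT ATG TAA CTC — ATG at 23, stop TAG at 41 → 21 nt; ATG at 71, stop TAA at 74 → 6 nt.
Frame +3: CTT ATG AGC GGA ATC TGA GGA TGT GGT ACA TAT ACC GAT AGC GTC CGG ATT CCA GAA AGA ACA TCT TTA TGT AAC — ATG at 6, stop TGA at 18 → 15 nt.
Frame -1: GAG TTA CAT AAA GAT GTT CTT TCT GGA ATC CGG ACG CTA TCG GTA TAT GTA CCA CAT CCT CAG ATT CCG CTC ATA AGT — no ATG→stop ORF.
Frame -2: AGT TAC ATA AAG ATG TTC TTT CTG GAA TCC GGA CGC TAT CGG TAT ATG TAC CAC ATC CTC AGA TTC CGC TCA TAA GTT — ATG at 14, stop TAA at 74 → 63 nt; ATG at 47, stop TAA at 74 → 30 nt.
Frame -3: GTT ACA TAA AGA TGT TCT TTC TGG AAT CCG GAC GCT ATC GGT ATA TGT ACC ACA TCC TCA GAT TCC GCT CAT AAG — no ATG→stop ORF.
Forward-strand max 21 nt; reverse-strand max 63 nt. The reverse strand has the longer ORF.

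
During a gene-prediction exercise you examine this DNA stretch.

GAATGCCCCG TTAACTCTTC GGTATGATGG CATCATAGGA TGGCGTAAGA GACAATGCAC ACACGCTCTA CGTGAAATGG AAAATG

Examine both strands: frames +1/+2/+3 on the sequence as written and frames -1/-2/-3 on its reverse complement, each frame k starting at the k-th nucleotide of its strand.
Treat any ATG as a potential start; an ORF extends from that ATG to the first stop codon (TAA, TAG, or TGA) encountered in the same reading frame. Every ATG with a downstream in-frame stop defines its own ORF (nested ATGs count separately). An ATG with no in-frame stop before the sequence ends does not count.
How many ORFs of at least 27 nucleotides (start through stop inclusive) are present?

Reverse complement (5'→3'): CATTTTCCATTTCACGTAGAGCGTGTGTGCATTGTCTCTTACGCCATCCTATGATGCCATCATACCGAAGAGTTAACGGGGCATTC
Frame +1: GAA TGC CCC GTT AAC TCT TCG GTA TGA TGG CAT CAT AGG ATG GCG TAA GAG ACA ATG CAC ACA CGC TCT ACG TGA AAT GGA AAA — ATG at 40, stop TAA at 46 → 9 nt; ATG at 55, stop TGA at 73 → 21 nt.
Frame +2: AAT GCC CCG TTA ACT CTT CGG TAT GAT GGC ATC ATA GGA TGG CGT AAG AGA CAA TGC ACA CAC GCT CTA CGT GAA ATG GAA AAT — no ATG→stop ORF.
Frame +3: ATG CCC CGT TAA CTC TTC GGT ATG ATG GCA TCA TAG GAT GGC GTA AGA GAC AAT GCA CAC ACG CTC TAC GTG AAA TGG AAA ATG — ATG at 3, stop TAA at 12 → 12 nt; ATG at 24, stop TAG at 36 → 15 nt; ATG at 27, stop TAG at 36 → 12 nt.
Frame -1: CAT TTT CCA TTT CAC GTA GAG CGT GTG TGC ATT GTC TCT TAC GCC ATC CTA TGA TGC CAT CAT ACC GAA GAG TTA ACG GGG CAT — no ATG→stop ORF.
Frame -2: ATT TTC CAT TTC ACG TAG AGC GTG TGT GCA TTG TCT CTT ACG CCA TCC TAT GAT GCC ATC ATA CCG AAG AGT TAA CGG GGC ATT — no ATG→stop ORF.
Frame -3: TTT TCC ATT TCA CGT AGA GCG TGT GTG CAT TGT CTC TTA CGC CAT CCT ATG ATG CCA TCA TAC CGA AGA GTT AAC GGG GCA TTC — no ATG→stop ORF.
No ORF reaches 27 nucleotides. Count = 0.

0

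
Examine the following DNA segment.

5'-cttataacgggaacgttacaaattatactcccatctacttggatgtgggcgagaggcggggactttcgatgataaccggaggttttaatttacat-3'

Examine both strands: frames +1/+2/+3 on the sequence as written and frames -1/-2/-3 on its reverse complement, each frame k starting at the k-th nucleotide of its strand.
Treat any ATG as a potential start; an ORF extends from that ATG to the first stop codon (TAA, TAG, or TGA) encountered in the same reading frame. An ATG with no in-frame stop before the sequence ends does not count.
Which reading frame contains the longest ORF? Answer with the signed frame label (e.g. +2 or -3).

Reverse complement (5'→3'): ATGTAAATTAAAACCTCCGGTTATCATCGAAAGTCCCCGCCTCTCGCCCACATCCAAGTAGATGGGAGTATAATTTGTAACGTTCCCGTTATAAG
Frame +1: CTT ATA ACG GGA ACG TTA CAA ATT ATA CTC CCA TCT ACT TGG ATG TGG GCG AGA GGC GGG GAC TTT CGA TGA TAA CCG GAG GTT TTA ATT TAC — ATG at 43, stop TGA at 70 → 30 nt.
Frame +2: TTA TAA CGG GAA CGT TAC AAA TTA TAC TCC CAT CTA CTT GGA TGT GGG CGA GAG GCG GGG ACT TTC GAT GAT AAC CGG AGG TTT TAA TTT ACA — no ATG→stop ORF.
Frame +3: TAT AAC GGG AAC GTT ACA AAT TAT ACT CCC ATC TAC TTG GAT GTG GGC GAG AGG CGG GGA CTT TCG ATG ATA ACC GGA GGT TTT AAT TTA CAT — no ATG→stop ORF.
Frame -1: ATG TAA ATT AAA ACC TCC GGT TAT CAT CGA AAG TCC CCG CCT CTC GCC CAC ATC CAA GTA GAT GGG AGT ATA ATT TGT AAC GTT CCC GTT ATA — ATG at 1, stop TAA at 4 → 6 nt.
Frame -2: TGT AAA TTA AAA CCT CCG GTT ATC ATC GAA AGT CCC CGC CTC TCG CCC ACA TCC AAG TAG ATG GGA GTA TAA TTT GTA ACG TTC CCG TTA TAA — ATG at 62, stop TAA at 71 → 12 nt.
Frame -3: GTA AAT TAA AAC CTC CGG TTA TCA TCG AAA GTC CCC GCC TCT CGC CCA CAT CCA AGT AGA TGG GAG TAT AAT TTG TAA CGT TCC CGT TAT AAG — no ATG→stop ORF.
Longest ORF is 30 nt in frame +1 (positions 43–72).

+1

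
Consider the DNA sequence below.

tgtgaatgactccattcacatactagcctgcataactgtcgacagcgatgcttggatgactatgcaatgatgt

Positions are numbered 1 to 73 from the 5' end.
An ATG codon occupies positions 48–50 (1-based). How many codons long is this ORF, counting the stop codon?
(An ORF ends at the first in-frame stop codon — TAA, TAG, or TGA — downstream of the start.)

4

Codons from position 48: ATG (48–50), CTT (51–53), GGA (54–56), TGA (57–59).
TGA is the first in-frame stop; that's 4 codons including the stop.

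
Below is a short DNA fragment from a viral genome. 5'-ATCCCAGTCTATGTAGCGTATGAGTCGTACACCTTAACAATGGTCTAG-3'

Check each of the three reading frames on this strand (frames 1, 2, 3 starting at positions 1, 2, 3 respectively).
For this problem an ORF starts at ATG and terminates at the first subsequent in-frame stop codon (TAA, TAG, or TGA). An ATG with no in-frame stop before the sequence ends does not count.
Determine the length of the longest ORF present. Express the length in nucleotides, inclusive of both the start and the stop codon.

Frame 1: ATC CCA GTC TAT GTA GCG TAT GAG TCG TAC ACC TTA ACA ATG GTC TAG — ATG at 40, stop TAG at 46 → 9 nt.
Frame 2: TCC CAG TCT ATG TAG CGT ATG AGT CGT ACA CCT TAA CAA TGG TCT — ATG at 11, stop TAG at 14 → 6 nt; ATG at 20, stop TAA at 35 → 18 nt.
Frame 3: CCC AGT CTA TGT AGC GTA TGA GTC GTA CAC CTT AAC AAT GGT CTA — no ATG→stop ORF.
Longest: frame 2, positions 20–37, 18 nt = 6 codons = 5 aa. → 18 nucleotides.

18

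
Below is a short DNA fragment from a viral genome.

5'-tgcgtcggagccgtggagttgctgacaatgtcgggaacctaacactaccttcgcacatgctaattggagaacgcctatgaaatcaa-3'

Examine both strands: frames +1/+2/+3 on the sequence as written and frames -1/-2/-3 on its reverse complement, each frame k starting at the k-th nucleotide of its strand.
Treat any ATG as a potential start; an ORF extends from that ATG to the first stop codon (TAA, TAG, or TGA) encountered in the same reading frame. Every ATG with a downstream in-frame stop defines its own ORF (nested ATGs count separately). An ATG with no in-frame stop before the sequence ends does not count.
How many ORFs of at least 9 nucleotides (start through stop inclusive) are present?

2

Reverse complement (5'→3'): TTGATTTCATAGGCGTTCTCCAATTAGCATGTGCGAAGGTAGTGTTAGGTTCCCGACATTGTCAGCAACTCCACGGCTCCGACGCA
Frame +1: TGC GTC GGA GCC GTG GAG TTG CTG ACA ATG TCG GGA ACC TAA CAC TAC CTT CGC ACA TGC TAA TTG GAG AAC GCC TAT GAA ATC — ATG at 28, stop TAA at 40 → 15 nt.
Frame +2: GCG TCG GAG CCG TGG AGT TGC TGA CAA TGT CGG GAA CCT AAC ACT ACC TTC GCA CAT GCT AAT TGG AGA ACG CCT ATG AAA TCA — no ATG→stop ORF.
Frame +3: CGT CGG AGC CGT GGA GTT GCT GAC AAT GTC GGG AAC CTA ACA CTA CCT TCG CAC ATG CTA ATT GGA GAA CGC CTA TGA AAT CAA — ATG at 57, stop TGA at 78 → 24 nt.
Frame -1: TTG ATT TCA TAG GCG TTC TCC AAT TAG CAT GTG CGA AGG TAG TGT TAG GTT CCC GAC ATT GTC AGC AAC TCC ACG GCT CCG ACG — no ATG→stop ORF.
Frame -2: TGA TTT CAT AGG CGT TCT CCA ATT AGC ATG TGC GAA GGT AGT GTT AGG TTC CCG ACA TTG TCA GCA ACT CCA CGG CTC CGA CGC — no ATG→stop ORF.
Frame -3: GAT TTC ATA GGC GTT CTC CAA TTA GCA TGT GCG AAG GTA GTG TTA GGT TCC CGA CAT TGT CAG CAA CTC CAC GGC TCC GAC GCA — no ATG→stop ORF.
ORFs ≥ 9 nucleotides: frame +1 28–42 (15 nucleotides), frame +3 57–80 (24 nucleotides). Count = 2.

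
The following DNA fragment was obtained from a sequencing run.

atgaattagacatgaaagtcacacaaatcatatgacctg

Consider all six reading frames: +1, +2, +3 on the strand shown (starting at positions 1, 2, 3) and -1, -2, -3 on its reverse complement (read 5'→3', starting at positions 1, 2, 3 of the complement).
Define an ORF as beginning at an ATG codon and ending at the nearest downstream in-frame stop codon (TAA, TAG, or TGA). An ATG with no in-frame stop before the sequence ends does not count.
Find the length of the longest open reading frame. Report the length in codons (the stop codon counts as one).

Reverse complement (5'→3'): CAGGTCATATGATTTGTGTGACTTTCATGTCTAATTCAT
Frame +1: ATG AAT TAG ACA TGA AAG TCA CAC AAA TCA TAT GAC CTG — ATG at 1, stop TAG at 7 → 9 nt.
Frame +2: TGA ATT AGA CAT GAA AGT CAC ACA AAT CAT ATG ACC — no ATG→stop ORF.
Frame +3: GAA TTA GAC ATG AAA GTC ACA CAA ATC ATA TGA CCT — ATG at 12, stop TGA at 33 → 24 nt.
Frame -1: CAG GTC ATA TGA TTT GTG TGA CTT TCA TGT CTA ATT CAT — no ATG→stop ORF.
Frame -2: AGG TCA TAT GAT TTG TGT GAC TTT CAT GTC TAA TTC — no ATG→stop ORF.
Frame -3: GGT CAT ATG ATT TGT GTG ACT TTC ATG TCT AAT TCA — no ATG→stop ORF.
Longest: frame +3, positions 12–35, 24 nt = 8 codons = 7 aa. → 8 codons.

8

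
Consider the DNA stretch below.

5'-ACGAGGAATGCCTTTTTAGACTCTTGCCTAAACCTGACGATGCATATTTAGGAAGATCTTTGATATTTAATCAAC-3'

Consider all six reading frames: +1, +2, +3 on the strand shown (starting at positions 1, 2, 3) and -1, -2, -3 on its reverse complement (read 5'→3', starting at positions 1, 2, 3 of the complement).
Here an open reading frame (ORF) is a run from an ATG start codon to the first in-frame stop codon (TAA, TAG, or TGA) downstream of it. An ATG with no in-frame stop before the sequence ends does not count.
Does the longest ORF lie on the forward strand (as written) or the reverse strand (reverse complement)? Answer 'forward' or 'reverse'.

reverse

Reverse complement (5'→3'): GTTGATTAAATATCAAAGATCTTCCTAAATATGCATCGTCAGGTTTAGGCAAGAGTCTAAAAAGGCATTCCTCGT
Frame +1: ACG AGG AAT GCC TTT TTA GAC TCT TGC CTA AAC CTG ACG ATG CAT ATT TAG GAA GAT CTT TGA TAT TTA ATC AAC — ATG at 40, stop TAG at 49 → 12 nt.
Frame +2: CGA GGA ATG CCT TTT TAG ACT CTT GCC TAA ACC TGA CGA TGC ATA TTT AGG AAG ATC TTT GAT ATT TAA TCA — ATG at 8, stop TAG at 17 → 12 nt.
Frame +3: GAG GAA TGC CTT TTT AGA CTC TTG CCT AAA CCT GAC GAT GCA TAT TTA GGA AGA TCT TTG ATA TTT AAT CAA — no ATG→stop ORF.
Frame -1: GTT GAT TAA ATA TCA AAG ATC TTC CTA AAT ATG CAT CGT CAG GTT TAG GCA AGA GTC TAA AAA GGC ATT CCT CGT — ATG at 31, stop TAG at 46 → 18 nt.
Frame -2: TTG ATT AAA TAT CAA AGA TCT TCC TAA ATA TGC ATC GTC AGG TTT AGG CAA GAG TCT AAA AAG GCA TTC CTC — no ATG→stop ORF.
Frame -3: TGA TTA AAT ATC AAA GAT CTT CCT AAA TAT GCA TCG TCA GGT TTA GGC AAG AGT CTA AAA AGG CAT TCC TCG — no ATG→stop ORF.
Forward-strand max 12 nt; reverse-strand max 18 nt. The reverse strand has the longer ORF.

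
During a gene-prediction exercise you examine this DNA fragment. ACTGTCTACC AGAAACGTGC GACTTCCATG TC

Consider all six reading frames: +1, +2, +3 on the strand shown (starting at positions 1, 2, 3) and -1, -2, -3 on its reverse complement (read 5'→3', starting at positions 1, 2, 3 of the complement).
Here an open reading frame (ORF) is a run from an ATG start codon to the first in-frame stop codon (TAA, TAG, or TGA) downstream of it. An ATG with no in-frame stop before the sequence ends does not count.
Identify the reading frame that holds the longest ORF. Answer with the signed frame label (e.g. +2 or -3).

-1

Reverse complement (5'→3'): GACATGGAAGTCGCACGTTTCTGGTAGACAGT
Frame +1: ACT GTC TAC CAG AAA CGT GCG ACT TCC ATG — no ATG→stop ORF.
Frame +2: CTG TCT ACC AGA AAC GTG CGA CTT CCA TGT — no ATG→stop ORF.
Frame +3: TGT CTA CCA GAA ACG TGC GAC TTC CAT GTC — no ATG→stop ORF.
Frame -1: GAC ATG GAA GTC GCA CGT TTC TGG TAG ACA — ATG at 4, stop TAG at 25 → 24 nt.
Frame -2: ACA TGG AAG TCG CAC GTT TCT GGT AGA CAG — no ATG→stop ORF.
Frame -3: CAT GGA AGT CGC ACG TTT CTG GTA GAC AGT — no ATG→stop ORF.
Longest ORF is 24 nt in frame -1 (positions 4–27).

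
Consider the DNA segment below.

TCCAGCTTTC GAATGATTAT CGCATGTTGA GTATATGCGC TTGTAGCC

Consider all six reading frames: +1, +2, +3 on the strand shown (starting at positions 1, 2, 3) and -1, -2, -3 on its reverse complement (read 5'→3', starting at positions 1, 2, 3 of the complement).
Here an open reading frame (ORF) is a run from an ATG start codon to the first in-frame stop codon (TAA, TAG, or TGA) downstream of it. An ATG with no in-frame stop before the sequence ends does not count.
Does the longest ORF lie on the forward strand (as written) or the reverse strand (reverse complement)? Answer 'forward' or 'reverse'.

Reverse complement (5'→3'): GGCTACAAGCGCATATACTCAACATGCGATAATCATTCGAAAGCTGGA
Frame +1: TCC AGC TTT CGA ATG ATT ATC GCA TGT TGA GTA TAT GCG CTT GTA GCC — ATG at 13, stop TGA at 28 → 18 nt.
Frame +2: CCA GCT TTC GAA TGA TTA TCG CAT GTT GAG TAT ATG CGC TTG TAG — ATG at 35, stop TAG at 44 → 12 nt.
Frame +3: CAG CTT TCG AAT GAT TAT CGC ATG TTG AGT ATA TGC GCT TGT AGC — no ATG→stop ORF.
Frame -1: GGC TAC AAG CGC ATA TAC TCA ACA TGC GAT AAT CAT TCG AAA GCT GGA — no ATG→stop ORF.
Frame -2: GCT ACA AGC GCA TAT ACT CAA CAT GCG ATA ATC ATT CGA AAG CTG — no ATG→stop ORF.
Frame -3: CTA CAA GCG CAT ATA CTC AAC ATG CGA TAA TCA TTC GAA AGC TGG — ATG at 24, stop TAA at 30 → 9 nt.
Forward-strand max 18 nt; reverse-strand max 9 nt. The forward strand has the longer ORF.

forward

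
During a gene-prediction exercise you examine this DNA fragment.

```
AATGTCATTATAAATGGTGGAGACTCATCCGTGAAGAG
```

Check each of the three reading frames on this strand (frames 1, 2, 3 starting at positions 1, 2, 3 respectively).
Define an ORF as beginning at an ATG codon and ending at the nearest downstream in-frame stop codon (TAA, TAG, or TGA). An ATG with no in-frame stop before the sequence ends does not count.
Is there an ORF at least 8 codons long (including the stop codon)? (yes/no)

Frame 1: AAT GTC ATT ATA AAT GGT GGA GAC TCA TCC GTG AAG — no ATG→stop ORF.
Frame 2: ATG TCA TTA TAA ATG GTG GAG ACT CAT CCG TGA AGA — ATG at 2, stop TAA at 11 → 12 nt; ATG at 14, stop TGA at 32 → 21 nt.
Frame 3: TGT CAT TAT AAA TGG TGG AGA CTC ATC CGT GAA GAG — no ATG→stop ORF.
Largest ORF found is 7 codons < 8, so no.

no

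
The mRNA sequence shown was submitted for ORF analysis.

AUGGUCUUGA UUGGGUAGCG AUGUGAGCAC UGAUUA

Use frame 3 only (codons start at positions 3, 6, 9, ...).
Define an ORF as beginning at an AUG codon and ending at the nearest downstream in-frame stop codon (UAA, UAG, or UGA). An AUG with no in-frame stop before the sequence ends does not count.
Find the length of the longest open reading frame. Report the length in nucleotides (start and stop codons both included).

6

Frame 3: GGU CUU GAU UGG GUA GCG AUG UGA GCA CUG AUU — AUG at 21, stop UGA at 24 → 6 nt.
Longest: frame 3, positions 21–26, 6 nt = 2 codons = 1 aa. → 6 nucleotides.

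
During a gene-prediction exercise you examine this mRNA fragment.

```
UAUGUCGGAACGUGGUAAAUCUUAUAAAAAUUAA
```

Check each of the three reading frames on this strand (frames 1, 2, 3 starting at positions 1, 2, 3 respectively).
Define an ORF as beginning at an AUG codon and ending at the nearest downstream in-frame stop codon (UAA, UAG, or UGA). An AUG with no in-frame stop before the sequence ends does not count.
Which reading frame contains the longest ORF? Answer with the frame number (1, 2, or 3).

Frame 1: UAU GUC GGA ACG UGG UAA AUC UUA UAA AAA UUA — no AUG→stop ORF.
Frame 2: AUG UCG GAA CGU GGU AAA UCU UAU AAA AAU UAA — AUG at 2, stop UAA at 32 → 33 nt.
Frame 3: UGU CGG AAC GUG GUA AAU CUU AUA AAA AUU — no AUG→stop ORF.
Longest ORF is 33 nt in frame 2 (positions 2–34).

2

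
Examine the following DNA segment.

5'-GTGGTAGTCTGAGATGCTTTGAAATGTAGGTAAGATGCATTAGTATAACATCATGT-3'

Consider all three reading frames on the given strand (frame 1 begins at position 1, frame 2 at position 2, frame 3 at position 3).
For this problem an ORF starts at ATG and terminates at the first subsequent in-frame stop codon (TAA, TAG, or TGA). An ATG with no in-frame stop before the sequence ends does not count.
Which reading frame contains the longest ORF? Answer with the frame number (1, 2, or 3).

2

Frame 1: GTG GTA GTC TGA GAT GCT TTG AAA TGT AGG TAA GAT GCA TTA GTA TAA CAT CAT — no ATG→stop ORF.
Frame 2: TGG TAG TCT GAG ATG CTT TGA AAT GTA GGT AAG ATG CAT TAG TAT AAC ATC ATG — ATG at 14, stop TGA at 20 → 9 nt; ATG at 35, stop TAG at 41 → 9 nt.
Frame 3: GGT AGT CTG AGA TGC TTT GAA ATG TAG GTA AGA TGC ATT AGT ATA ACA TCA TGT — ATG at 24, stop TAG at 27 → 6 nt.
Longest ORF is 9 nt in frame 2 (positions 14–22).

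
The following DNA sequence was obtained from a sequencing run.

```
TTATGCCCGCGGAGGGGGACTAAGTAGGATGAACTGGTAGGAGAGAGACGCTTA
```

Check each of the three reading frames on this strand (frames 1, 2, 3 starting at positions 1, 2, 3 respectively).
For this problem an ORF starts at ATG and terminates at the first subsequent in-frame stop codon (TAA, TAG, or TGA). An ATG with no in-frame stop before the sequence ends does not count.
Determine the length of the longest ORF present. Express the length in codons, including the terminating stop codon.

7

Frame 1: TTA TGC CCG CGG AGG GGG ACT AAG TAG GAT GAA CTG GTA GGA GAG AGA CGC TTA — no ATG→stop ORF.
Frame 2: TAT GCC CGC GGA GGG GGA CTA AGT AGG ATG AAC TGG TAG GAG AGA GAC GCT — ATG at 29, stop TAG at 38 → 12 nt.
Frame 3: ATG CCC GCG GAG GGG GAC TAA GTA GGA TGA ACT GGT AGG AGA GAG ACG CTT — ATG at 3, stop TAA at 21 → 21 nt.
Longest: frame 3, positions 3–23, 21 nt = 7 codons = 6 aa. → 7 codons.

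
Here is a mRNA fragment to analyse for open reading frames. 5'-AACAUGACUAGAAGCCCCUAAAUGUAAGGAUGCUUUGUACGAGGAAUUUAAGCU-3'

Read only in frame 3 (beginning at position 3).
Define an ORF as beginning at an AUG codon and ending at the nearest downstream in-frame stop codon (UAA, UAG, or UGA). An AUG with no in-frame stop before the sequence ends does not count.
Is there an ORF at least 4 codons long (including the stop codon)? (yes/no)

no

Frame 3: CAU GAC UAG AAG CCC CUA AAU GUA AGG AUG CUU UGU ACG AGG AAU UUA AGC — no AUG→stop ORF.
Largest ORF found is 0 codons < 4, so no.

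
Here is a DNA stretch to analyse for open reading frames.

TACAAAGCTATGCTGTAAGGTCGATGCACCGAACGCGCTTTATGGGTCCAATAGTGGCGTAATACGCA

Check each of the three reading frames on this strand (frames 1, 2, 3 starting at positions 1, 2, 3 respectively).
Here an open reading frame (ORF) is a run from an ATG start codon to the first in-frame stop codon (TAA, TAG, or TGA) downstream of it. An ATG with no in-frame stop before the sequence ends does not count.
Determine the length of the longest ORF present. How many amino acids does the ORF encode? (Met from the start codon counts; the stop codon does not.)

Frame 1: TAC AAA GCT ATG CTG TAA GGT CGA TGC ACC GAA CGC GCT TTA TGG GTC CAA TAG TGG CGT AAT ACG — ATG at 10, stop TAA at 16 → 9 nt.
Frame 2: ACA AAG CTA TGC TGT AAG GTC GAT GCA CCG AAC GCG CTT TAT GGG TCC AAT AGT GGC GTA ATA CGC — no ATG→stop ORF.
Frame 3: CAA AGC TAT GCT GTA AGG TCG ATG CAC CGA ACG CGC TTT ATG GGT CCA ATA GTG GCG TAA TAC GCA — ATG at 24, stop TAA at 60 → 39 nt; ATG at 42, stop TAA at 60 → 21 nt.
Longest: frame 3, positions 24–62, 39 nt = 13 codons = 12 aa. → 12 amino acids.

12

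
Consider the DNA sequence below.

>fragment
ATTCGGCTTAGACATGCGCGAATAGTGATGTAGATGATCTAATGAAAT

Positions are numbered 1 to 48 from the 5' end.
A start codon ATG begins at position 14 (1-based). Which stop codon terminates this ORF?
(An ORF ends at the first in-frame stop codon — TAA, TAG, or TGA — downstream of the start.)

TAG

Codons from position 14: ATG (14–16), CGC (17–19), GAA (20–22), TAG (23–25).
The first in-frame stop codon is TAG.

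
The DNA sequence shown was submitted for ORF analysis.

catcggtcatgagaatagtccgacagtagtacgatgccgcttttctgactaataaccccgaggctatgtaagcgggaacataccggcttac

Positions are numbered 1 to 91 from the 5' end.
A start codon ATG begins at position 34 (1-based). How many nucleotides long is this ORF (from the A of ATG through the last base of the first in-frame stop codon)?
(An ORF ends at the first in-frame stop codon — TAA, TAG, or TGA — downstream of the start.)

Codons from position 34: ATG (34–36), CCG (37–39), CTT (40–42), TTC (43–45), TGA (46–48).
TGA is the first in-frame stop; ORF spans 34–48, 15 nucleotides.

15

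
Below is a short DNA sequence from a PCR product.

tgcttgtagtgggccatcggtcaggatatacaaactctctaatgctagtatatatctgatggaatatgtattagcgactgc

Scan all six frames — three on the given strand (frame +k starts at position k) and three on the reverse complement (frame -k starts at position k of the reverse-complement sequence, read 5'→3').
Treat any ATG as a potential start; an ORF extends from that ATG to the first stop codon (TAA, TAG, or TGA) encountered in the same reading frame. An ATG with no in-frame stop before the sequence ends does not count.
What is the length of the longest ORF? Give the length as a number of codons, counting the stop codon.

6

Reverse complement (5'→3'): GCAGTCGCTAATACATATTCCATCAGATATATACTAGCATTAGAGAGTTTGTATATCCTGACCGATGGCCCACTACAAGCA
Frame +1: TGC TTG TAG TGG GCC ATC GGT CAG GAT ATA CAA ACT CTC TAA TGC TAG TAT ATA TCT GAT GGA ATA TGT ATT AGC GAC TGC — no ATG→stop ORF.
Frame +2: GCT TGT AGT GGG CCA TCG GTC AGG ATA TAC AAA CTC TCT AAT GCT AGT ATA TAT CTG ATG GAA TAT GTA TTA GCG ACT — no ATG→stop ORF.
Frame +3: CTT GTA GTG GGC CAT CGG TCA GGA TAT ACA AAC TCT CTA ATG CTA GTA TAT ATC TGA TGG AAT ATG TAT TAG CGA CTG — ATG at 42, stop TGA at 57 → 18 nt; ATG at 66, stop TAG at 72 → 9 nt.
Frame -1: GCA GTC GCT AAT ACA TAT TCC ATC AGA TAT ATA CTA GCA TTA GAG AGT TTG TAT ATC CTG ACC GAT GGC CCA CTA CAA GCA — no ATG→stop ORF.
Frame -2: CAG TCG CTA ATA CAT ATT CCA TCA GAT ATA TAC TAG CAT TAG AGA GTT TGT ATA TCC TGA CCG ATG GCC CAC TAC AAG — no ATG→stop ORF.
Frame -3: AGT CGC TAA TAC ATA TTC CAT CAG ATA TAT ACT AGC ATT AGA GAG TTT GTA TAT CCT GAC CGA TGG CCC ACT ACA AGC — no ATG→stop ORF.
Longest: frame +3, positions 42–59, 18 nt = 6 codons = 5 aa. → 6 codons.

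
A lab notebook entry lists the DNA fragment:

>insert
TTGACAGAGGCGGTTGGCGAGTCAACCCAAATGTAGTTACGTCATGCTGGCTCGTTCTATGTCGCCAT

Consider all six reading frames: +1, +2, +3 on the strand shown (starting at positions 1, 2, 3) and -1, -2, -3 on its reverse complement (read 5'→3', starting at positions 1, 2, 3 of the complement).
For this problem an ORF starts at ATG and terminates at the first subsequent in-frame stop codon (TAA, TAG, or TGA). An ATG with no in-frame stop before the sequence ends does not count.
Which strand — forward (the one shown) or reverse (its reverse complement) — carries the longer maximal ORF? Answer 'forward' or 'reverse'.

reverse

Reverse complement (5'→3'): ATGGCGACATAGAACGAGCCAGCATGACGTAACTACATTTGGGTTGACTCGCCAACCGCCTCTGTCAA
Frame +1: TTG ACA GAG GCG GTT GGC GAG TCA ACC CAA ATG TAG TTA CGT CAT GCT GGC TCG TTC TAT GTC GCC — ATG at 31, stop TAG at 34 → 6 nt.
Frame +2: TGA CAG AGG CGG TTG GCG AGT CAA CCC AAA TGT AGT TAC GTC ATG CTG GCT CGT TCT ATG TCG CCA — no ATG→stop ORF.
Frame +3: GAC AGA GGC GGT TGG CGA GTC AAC CCA AAT GTA GTT ACG TCA TGC TGG CTC GTT CTA TGT CGC CAT — no ATG→stop ORF.
Frame -1: ATG GCG ACA TAG AAC GAG CCA GCA TGA CGT AAC TAC ATT TGG GTT GAC TCG CCA ACC GCC TCT GTC — ATG at 1, stop TAG at 10 → 12 nt.
Frame -2: TGG CGA CAT AGA ACG AGC CAG CAT GAC GTA ACT ACA TTT GGG TTG ACT CGC CAA CCG CCT CTG TCA — no ATG→stop ORF.
Frame -3: GGC GAC ATA GAA CGA GCC AGC ATG ACG TAA CTA CAT TTG GGT TGA CTC GCC AAC CGC CTC TGT CAA — ATG at 24, stop TAA at 30 → 9 nt.
Forward-strand max 6 nt; reverse-strand max 12 nt. The reverse strand has the longer ORF.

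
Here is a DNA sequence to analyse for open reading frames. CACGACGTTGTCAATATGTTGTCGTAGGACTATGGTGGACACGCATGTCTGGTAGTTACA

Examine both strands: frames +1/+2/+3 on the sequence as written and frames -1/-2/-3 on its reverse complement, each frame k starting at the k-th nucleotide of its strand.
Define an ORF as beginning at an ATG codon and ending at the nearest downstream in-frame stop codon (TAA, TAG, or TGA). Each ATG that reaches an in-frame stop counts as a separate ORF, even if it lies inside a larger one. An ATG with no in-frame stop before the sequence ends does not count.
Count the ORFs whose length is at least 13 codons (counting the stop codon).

Reverse complement (5'→3'): TGTAACTACCAGACATGCGTGTCCACCATAGTCCTACGACAACATATTGACAACGTCGTG
Frame +1: CAC GAC GTT GTC AAT ATG TTG TCG TAG GAC TAT GGT GGA CAC GCA TGT CTG GTA GTT ACA — ATG at 16, stop TAG at 25 → 12 nt.
Frame +2: ACG ACG TTG TCA ATA TGT TGT CGT AGG ACT ATG GTG GAC ACG CAT GTC TGG TAG TTA — ATG at 32, stop TAG at 53 → 24 nt.
Frame +3: CGA CGT TGT CAA TAT GTT GTC GTA GGA CTA TGG TGG ACA CGC ATG TCT GGT AGT TAC — no ATG→stop ORF.
Frame -1: TGT AAC TAC CAG ACA TGC GTG TCC ACC ATA GTC CTA CGA CAA CAT ATT GAC AAC GTC GTG — no ATG→stop ORF.
Frame -2: GTA ACT ACC AGA CAT GCG TGT CCA CCA TAG TCC TAC GAC AAC ATA TTG ACA ACG TCG — no ATG→stop ORF.
Frame -3: TAA CTA CCA GAC ATG CGT GTC CAC CAT AGT CCT ACG ACA ACA TAT TGA CAA CGT CGT — ATG at 15, stop TGA at 48 → 36 nt.
No ORF reaches 13 codons. Count = 0.

0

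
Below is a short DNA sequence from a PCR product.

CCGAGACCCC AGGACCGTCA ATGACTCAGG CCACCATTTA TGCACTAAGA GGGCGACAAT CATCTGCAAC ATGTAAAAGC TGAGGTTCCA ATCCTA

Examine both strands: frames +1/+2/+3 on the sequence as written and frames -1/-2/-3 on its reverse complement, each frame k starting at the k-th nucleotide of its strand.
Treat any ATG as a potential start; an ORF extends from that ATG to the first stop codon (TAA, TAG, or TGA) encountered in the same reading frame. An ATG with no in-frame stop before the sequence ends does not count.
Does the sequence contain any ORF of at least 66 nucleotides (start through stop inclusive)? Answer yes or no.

Reverse complement (5'→3'): TAGGATTGGAACCTCAGCTTTTACATGTTGCAGATGATTGTCGCCCTCTTAGTGCATAAATGGTGGCCTGAGTCATTGACGGTCCTGGGGTCTCGG
Frame +1: CCG AGA CCC CAG GAC CGT CAA TGA CTC AGG CCA CCA TTT ATG CAC TAA GAG GGC GAC AAT CAT CTG CAA CAT GTA AAA GCT GAG GTT CCA ATC CTA — ATG at 40, stop TAA at 46 → 9 nt.
Frame +2: CGA GAC CCC AGG ACC GTC AAT GAC TCA GGC CAC CAT TTA TGC ACT AAG AGG GCG ACA ATC ATC TGC AAC ATG TAA AAG CTG AGG TTC CAA TCC — ATG at 71, stop TAA at 74 → 6 nt.
Frame +3: GAG ACC CCA GGA CCG TCA ATG ACT CAG GCC ACC ATT TAT GCA CTA AGA GGG CGA CAA TCA TCT GCA ACA TGT AAA AGC TGA GGT TCC AAT CCT — ATG at 21, stop TGA at 81 → 63 nt.
Frame -1: TAG GAT TGG AAC CTC AGC TTT TAC ATG TTG CAG ATG ATT GTC GCC CTC TTA GTG CAT AAA TGG TGG CCT GAG TCA TTG ACG GTC CTG GGG TCT CGG — no ATG→stop ORF.
Frame -2: AGG ATT GGA ACC TCA GCT TTT ACA TGT TGC AGA TGA TTG TCG CCC TCT TAG TGC ATA AAT GGT GGC CTG AGT CAT TGA CGG TCC TGG GGT CTC — no ATG→stop ORF.
Frame -3: GGA TTG GAA CCT CAG CTT TTA CAT GTT GCA GAT GAT TGT CGC CCT CTT AGT GCA TAA ATG GTG GCC TGA GTC ATT GAC GGT CCT GGG GTC TCG — ATG at 60, stop TGA at 69 → 12 nt.
Largest ORF found is 63 nucleotides < 66, so no.

no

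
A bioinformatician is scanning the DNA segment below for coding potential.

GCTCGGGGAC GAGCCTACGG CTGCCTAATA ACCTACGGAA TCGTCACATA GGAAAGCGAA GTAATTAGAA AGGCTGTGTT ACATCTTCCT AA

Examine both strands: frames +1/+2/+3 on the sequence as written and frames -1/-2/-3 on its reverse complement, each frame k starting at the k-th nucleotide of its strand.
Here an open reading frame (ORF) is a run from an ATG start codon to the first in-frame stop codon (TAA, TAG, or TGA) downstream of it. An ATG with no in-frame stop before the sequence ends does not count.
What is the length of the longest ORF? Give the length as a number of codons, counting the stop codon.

Reverse complement (5'→3'): TTAGGAAGATGTAACACAGCCTTTCTAATTACTTCGCTTTCCTATGTGACGATTCCGTAGGTTATTAGGCAGCCGTAGGCTCGTCCCCGAGC
Frame +1: GCT CGG GGA CGA GCC TAC GGC TGC CTA ATA ACC TAC GGA ATC GTC ACA TAG GAA AGC GAA GTA ATT AGA AAG GCT GTG TTA CAT CTT CCT — no ATG→stop ORF.
Frame +2: CTC GGG GAC GAG CCT ACG GCT GCC TAA TAA CCT ACG GAA TCG TCA CAT AGG AAA GCG AAG TAA TTA GAA AGG CTG TGT TAC ATC TTC CTA — no ATG→stop ORF.
Frame +3: TCG GGG ACG AGC CTA CGG CTG CCT AAT AAC CTA CGG AAT CGT CAC ATA GGA AAG CGA AGT AAT TAG AAA GGC TGT GTT ACA TCT TCC TAA — no ATG→stop ORF.
Frame -1: TTA GGA AGA TGT AAC ACA GCC TTT CTA ATT ACT TCG CTT TCC TAT GTG ACG ATT CCG TAG GTT ATT AGG CAG CCG TAG GCT CGT CCC CGA — no ATG→stop ORF.
Frame -2: TAG GAA GAT GTA ACA CAG CCT TTC TAA TTA CTT CGC TTT CCT ATG TGA CGA TTC CGT AGG TTA TTA GGC AGC CGT AGG CTC GTC CCC GAG — ATG at 44, stop TGA at 47 → 6 nt.
Frame -3: AGG AAG ATG TAA CAC AGC CTT TCT AAT TAC TTC GCT TTC CTA TGT GAC GAT TCC GTA GGT TAT TAG GCA GCC GTA GGC TCG TCC CCG AGC — ATG at 9, stop TAA at 12 → 6 nt.
Longest: frame -2, positions 44–49, 6 nt = 2 codons = 1 aa. → 2 codons.

2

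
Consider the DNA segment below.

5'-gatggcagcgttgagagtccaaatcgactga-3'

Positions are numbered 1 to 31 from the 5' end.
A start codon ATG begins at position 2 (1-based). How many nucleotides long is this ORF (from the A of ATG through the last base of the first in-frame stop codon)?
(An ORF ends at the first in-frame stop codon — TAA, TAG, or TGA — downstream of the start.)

Codons from position 2: ATG (2–4), GCA (5–7), GCG (8–10), TTG (11–13), AGA (14–16), GTC (17–19), CAA (20–22), ATC (23–25), GAC (26–28), TGA (29–31).
TGA is the first in-frame stop; ORF spans 2–31, 30 nucleotides.

30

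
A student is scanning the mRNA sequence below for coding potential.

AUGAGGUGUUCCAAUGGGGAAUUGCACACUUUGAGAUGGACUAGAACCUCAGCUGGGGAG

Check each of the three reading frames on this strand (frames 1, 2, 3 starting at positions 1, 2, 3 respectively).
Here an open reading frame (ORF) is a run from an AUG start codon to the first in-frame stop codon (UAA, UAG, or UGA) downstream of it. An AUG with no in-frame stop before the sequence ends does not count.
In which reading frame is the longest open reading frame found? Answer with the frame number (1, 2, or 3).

2

Frame 1: AUG AGG UGU UCC AAU GGG GAA UUG CAC ACU UUG AGA UGG ACU AGA ACC UCA GCU GGG GAG — no AUG→stop ORF.
Frame 2: UGA GGU GUU CCA AUG GGG AAU UGC ACA CUU UGA GAU GGA CUA GAA CCU CAG CUG GGG — AUG at 14, stop UGA at 32 → 21 nt.
Frame 3: GAG GUG UUC CAA UGG GGA AUU GCA CAC UUU GAG AUG GAC UAG AAC CUC AGC UGG GGA — AUG at 36, stop UAG at 42 → 9 nt.
Longest ORF is 21 nt in frame 2 (positions 14–34).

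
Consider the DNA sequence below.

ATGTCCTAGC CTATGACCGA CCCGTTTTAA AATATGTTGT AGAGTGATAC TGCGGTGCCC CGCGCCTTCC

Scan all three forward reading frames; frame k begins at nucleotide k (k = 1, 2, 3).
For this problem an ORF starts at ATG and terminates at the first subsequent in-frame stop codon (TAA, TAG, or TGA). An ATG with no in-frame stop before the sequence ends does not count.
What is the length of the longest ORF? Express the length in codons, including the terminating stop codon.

Frame 1: ATG TCC TAG CCT ATG ACC GAC CCG TTT TAA AAT ATG TTG TAG AGT GAT ACT GCG GTG CCC CGC GCC TTC — ATG at 1, stop TAG at 7 → 9 nt; ATG at 13, stop TAA at 28 → 18 nt; ATG at 34, stop TAG at 40 → 9 nt.
Frame 2: TGT CCT AGC CTA TGA CCG ACC CGT TTT AAA ATA TGT TGT AGA GTG ATA CTG CGG TGC CCC GCG CCT TCC — no ATG→stop ORF.
Frame 3: GTC CTA GCC TAT GAC CGA CCC GTT TTA AAA TAT GTT GTA GAG TGA TAC TGC GGT GCC CCG CGC CTT — no ATG→stop ORF.
Longest: frame 1, positions 13–30, 18 nt = 6 codons = 5 aa. → 6 codons.

6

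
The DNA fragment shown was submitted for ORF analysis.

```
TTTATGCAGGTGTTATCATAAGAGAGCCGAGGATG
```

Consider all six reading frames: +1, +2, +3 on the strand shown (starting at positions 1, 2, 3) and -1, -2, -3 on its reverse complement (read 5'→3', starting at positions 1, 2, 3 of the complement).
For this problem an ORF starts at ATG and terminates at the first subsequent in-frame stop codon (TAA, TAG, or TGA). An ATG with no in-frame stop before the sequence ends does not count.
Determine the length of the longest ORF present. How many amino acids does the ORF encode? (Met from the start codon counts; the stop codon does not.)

5

Reverse complement (5'→3'): CATCCTCGGCTCTCTTATGATAACACCTGCATAAA
Frame +1: TTT ATG CAG GTG TTA TCA TAA GAG AGC CGA GGA — ATG at 4, stop TAA at 19 → 18 nt.
Frame +2: TTA TGC AGG TGT TAT CAT AAG AGA GCC GAG GAT — no ATG→stop ORF.
Frame +3: TAT GCA GGT GTT ATC ATA AGA GAG CCG AGG ATG — no ATG→stop ORF.
Frame -1: CAT CCT CGG CTC TCT TAT GAT AAC ACC TGC ATA — no ATG→stop ORF.
Frame -2: ATC CTC GGC TCT CTT ATG ATA ACA CCT GCA TAA — ATG at 17, stop TAA at 32 → 18 nt.
Frame -3: TCC TCG GCT CTC TTA TGA TAA CAC CTG CAT AAA — no ATG→stop ORF.
Longest: frame +1, positions 4–21, 18 nt = 6 codons = 5 aa. → 5 amino acids.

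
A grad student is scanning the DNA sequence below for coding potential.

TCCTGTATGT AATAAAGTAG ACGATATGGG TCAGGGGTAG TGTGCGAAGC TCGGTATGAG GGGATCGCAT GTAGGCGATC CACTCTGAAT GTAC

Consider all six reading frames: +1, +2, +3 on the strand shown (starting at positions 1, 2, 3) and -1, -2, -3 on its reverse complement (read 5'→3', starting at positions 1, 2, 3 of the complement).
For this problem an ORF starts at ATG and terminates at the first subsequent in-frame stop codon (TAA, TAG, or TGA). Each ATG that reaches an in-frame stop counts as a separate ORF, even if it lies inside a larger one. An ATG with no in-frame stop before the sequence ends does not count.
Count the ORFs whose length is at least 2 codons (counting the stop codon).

4

Reverse complement (5'→3'): GTACATTCAGAGTGGATCGCCTACATGCGATCCCCTCATACCGAGCTTCGCACACTACCCCTGACCCATATCGTCTACTTTATTACATACAGGA
Frame +1: TCC TGT ATG TAA TAA AGT AGA CGA TAT GGG TCA GGG GTA GTG TGC GAA GCT CGG TAT GAG GGG ATC GCA TGT AGG CGA TCC ACT CTG AAT GTA — ATG at 7, stop TAA at 10 → 6 nt.
Frame +2: CCT GTA TGT AAT AAA GTA GAC GAT ATG GGT CAG GGG TAG TGT GCG AAG CTC GGT ATG AGG GGA TCG CAT GTA GGC GAT CCA CTC TGA ATG TAC — ATG at 26, stop TAG at 38 → 15 nt; ATG at 56, stop TGA at 86 → 33 nt.
Frame +3: CTG TAT GTA ATA AAG TAG ACG ATA TGG GTC AGG GGT AGT GTG CGA AGC TCG GTA TGA GGG GAT CGC ATG TAG GCG ATC CAC TCT GAA TGT — ATG at 69, stop TAG at 72 → 6 nt.
Frame -1: GTA CAT TCA GAG TGG ATC GCC TAC ATG CGA TCC CCT CAT ACC GAG CTT CGC ACA CTA CCC CTG ACC CAT ATC GTC TAC TTT ATT ACA TAC AGG — no ATG→stop ORF.
Frame -2: TAC ATT CAG AGT GGA TCG CCT ACA TGC GAT CCC CTC ATA CCG AGC TTC GCA CAC TAC CCC TGA CCC ATA TCG TCT ACT TTA TTA CAT ACA GGA — no ATG→stop ORF.
Frame -3: ACA TTC AGA GTG GAT CGC CTA CAT GCG ATC CCC TCA TAC CGA GCT TCG CAC ACT ACC CCT GAC CCA TAT CGT CTA CTT TAT TAC ATA CAG — no ATG→stop ORF.
ORFs ≥ 2 codons: frame +1 7–12 (2 codons), frame +2 26–40 (5 codons), frame +2 56–88 (11 codons), frame +3 69–74 (2 codons). Count = 4.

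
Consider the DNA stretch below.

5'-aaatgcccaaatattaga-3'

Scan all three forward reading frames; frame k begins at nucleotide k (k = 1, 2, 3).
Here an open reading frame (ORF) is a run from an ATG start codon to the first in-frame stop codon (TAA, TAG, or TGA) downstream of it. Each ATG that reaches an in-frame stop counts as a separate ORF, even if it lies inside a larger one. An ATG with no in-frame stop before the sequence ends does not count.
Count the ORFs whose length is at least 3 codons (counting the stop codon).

Frame 1: AAA TGC CCA AAT ATT AGA — no ATG→stop ORF.
Frame 2: AAT GCC CAA ATA TTA — no ATG→stop ORF.
Frame 3: ATG CCC AAA TAT TAG — ATG at 3, stop TAG at 15 → 15 nt.
ORFs ≥ 3 codons: frame 3 3–17 (5 codons). Count = 1.

1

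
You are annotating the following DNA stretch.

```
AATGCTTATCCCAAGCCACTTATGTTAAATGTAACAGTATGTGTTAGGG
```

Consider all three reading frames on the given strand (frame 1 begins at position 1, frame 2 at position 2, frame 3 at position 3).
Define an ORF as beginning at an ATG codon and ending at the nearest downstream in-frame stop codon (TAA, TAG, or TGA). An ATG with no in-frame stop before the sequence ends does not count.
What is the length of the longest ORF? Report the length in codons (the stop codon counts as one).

Frame 1: AAT GCT TAT CCC AAG CCA CTT ATG TTA AAT GTA ACA GTA TGT GTT AGG — no ATG→stop ORF.
Frame 2: ATG CTT ATC CCA AGC CAC TTA TGT TAA ATG TAA CAG TAT GTG TTA GGG — ATG at 2, stop TAA at 26 → 27 nt; ATG at 29, stop TAA at 32 → 6 nt.
Frame 3: TGC TTA TCC CAA GCC ACT TAT GTT AAA TGT AAC AGT ATG TGT TAG — ATG at 39, stop TAG at 45 → 9 nt.
Longest: frame 2, positions 2–28, 27 nt = 9 codons = 8 aa. → 9 codons.

9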